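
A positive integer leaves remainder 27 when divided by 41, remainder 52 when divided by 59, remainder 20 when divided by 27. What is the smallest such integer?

The moduli are pairwise coprime; N = 41·59·27 = 65313.
N/41 = 1593; 1593 ≡ 35 (mod 41); 35·34 ≡ 1, so inverse 34.
N/59 = 1107; 1107 ≡ 45 (mod 59); 45·21 ≡ 1, so inverse 21.
N/27 = 2419; 2419 ≡ 16 (mod 27); 16·22 ≡ 1, so inverse 22.
a ≡ 27·1593·34 + 52·1107·21 + 20·2419·22 = 3735578.
3735578 mod 65313 = 12737.

12737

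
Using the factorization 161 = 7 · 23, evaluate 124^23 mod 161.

101

Mod 7: 124 ≡ 5; by Fermat, exponent reduces to 23 mod 6 = 5; 5^5 ≡ 3 (mod 7).
Mod 23: 124 ≡ 9; by Fermat, exponent reduces to 23 mod 22 = 1; 9^1 ≡ 9 (mod 23).
Combine by CRT: x ≡ 3 (mod 7), x ≡ 9 (mod 23) ⇒ x ≡ 101 (mod 161).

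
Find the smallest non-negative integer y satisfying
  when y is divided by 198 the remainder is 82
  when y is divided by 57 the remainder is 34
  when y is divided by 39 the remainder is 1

10180

Combine the congruences pairwise.
gcd(198, 57) = 3 and 3 | (34 − 82), so the pair is consistent; merging gives y ≡ 2656 (mod 3762), where 3762 = lcm(198, 57).
gcd(3762, 39) = 3 and 3 | (1 − 2656), so the pair is consistent; merging gives y ≡ 10180 (mod 48906), where 48906 = lcm(3762, 39).
The solution is unique modulo lcm(198, 57, 39) = 48906.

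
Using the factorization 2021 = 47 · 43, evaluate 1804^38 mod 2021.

1024

Mod 47: 1804 ≡ 18; 18^38 ≡ 37 (mod 47).
Mod 43: 1804 ≡ 41; 41^38 ≡ 35 (mod 43).
Combine by CRT: x ≡ 37 (mod 47), x ≡ 35 (mod 43) ⇒ x ≡ 1024 (mod 2021).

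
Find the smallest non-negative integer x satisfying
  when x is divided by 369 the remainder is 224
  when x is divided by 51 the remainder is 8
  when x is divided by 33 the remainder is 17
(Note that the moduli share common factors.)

gcd(369, 51) = 3 and 3 | (8 − 224), so the pair is consistent; merging gives x ≡ 6128 (mod 6273), where 6273 = lcm(369, 51).
gcd(6273, 33) = 3 and 3 | (17 − 6128), so the pair is consistent; merging gives x ≡ 62585 (mod 69003), where 69003 = lcm(6273, 33).
The solution is unique modulo lcm(369, 51, 33) = 69003.

62585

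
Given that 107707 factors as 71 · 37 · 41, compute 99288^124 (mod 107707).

34685

Mod 71: 99288 ≡ 30; by Fermat, exponent reduces to 124 mod 70 = 54; 30^54 ≡ 37 (mod 71).
Mod 37: 99288 ≡ 17; by Fermat, exponent reduces to 124 mod 36 = 16; 17^16 ≡ 16 (mod 37).
Mod 41: 99288 ≡ 27; by Fermat, exponent reduces to 124 mod 40 = 4; 27^4 ≡ 40 (mod 41).
Combine by CRT: x ≡ 37 (mod 71), x ≡ 16 (mod 37), x ≡ 40 (mod 41) ⇒ x ≡ 34685 (mod 107707).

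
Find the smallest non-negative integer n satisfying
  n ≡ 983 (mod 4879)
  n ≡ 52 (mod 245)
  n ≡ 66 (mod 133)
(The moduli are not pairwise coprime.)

gcd(4879, 245) = 7 and 7 | (52 − 983), so the pair is consistent; merging gives n ≡ 103442 (mod 170765), where 170765 = lcm(4879, 245).
gcd(170765, 133) = 7 and 7 | (66 − 103442), so the pair is consistent; merging gives n ≡ 957267 (mod 3244535), where 3244535 = lcm(170765, 133).
The solution is unique modulo lcm(4879, 245, 133) = 3244535.

957267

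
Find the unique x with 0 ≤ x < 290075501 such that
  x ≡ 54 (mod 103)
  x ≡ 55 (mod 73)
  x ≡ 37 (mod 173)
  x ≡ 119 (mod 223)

264253558

From x ≡ 54 (mod 103) write x = 54 + 103t. Substituting into x ≡ 55 (mod 73) gives 103t ≡ 1 (mod 73), and since 30⁻¹ ≡ 56 (mod 73), t ≡ 56. Hence x ≡ 54 + 103·56 = 5822 (mod 7519).
From x ≡ 5822 (mod 7519) write x = 5822 + 7519t. Substituting into x ≡ 37 (mod 173) gives 7519t ≡ 97 (mod 173), and since 80⁻¹ ≡ 93 (mod 173), t ≡ 25. Hence x ≡ 5822 + 7519·25 = 193797 (mod 1300787).
From x ≡ 193797 (mod 1300787) write x = 193797 + 1300787t. Substituting into x ≡ 119 (mod 223) gives 1300787t ≡ 109 (mod 223), and since 28⁻¹ ≡ 8 (mod 223), t ≡ 203. Hence x ≡ 193797 + 1300787·203 = 264253558 (mod 290075501).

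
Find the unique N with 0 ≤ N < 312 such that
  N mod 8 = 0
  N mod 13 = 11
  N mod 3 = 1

The moduli are pairwise coprime; M = 8·13·3 = 312.
M/8 = 39; 39 ≡ 7 (mod 8); 7·7 ≡ 1, so inverse 7.
M/13 = 24; 24 ≡ 11 (mod 13); 11·6 ≡ 1, so inverse 6.
M/3 = 104; 104 ≡ 2 (mod 3); 2·2 ≡ 1, so inverse 2.
N ≡ 0·39·7 + 11·24·6 + 1·104·2 = 1792.
1792 mod 312 = 232.

232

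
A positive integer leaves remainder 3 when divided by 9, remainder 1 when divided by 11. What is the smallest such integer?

From x ≡ 3 (mod 9) write x = 3 + 9t. Substituting into x ≡ 1 (mod 11) gives 9t ≡ 9 (mod 11), and since 9⁻¹ ≡ 5 (mod 11), t ≡ 1. Hence x ≡ 3 + 9·1 = 12 (mod 99).

12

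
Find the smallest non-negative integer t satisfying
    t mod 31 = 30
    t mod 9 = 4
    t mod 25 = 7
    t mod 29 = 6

The moduli are pairwise coprime; N = 31·9·25·29 = 202275.
N/31 = 6525; 6525 ≡ 15 (mod 31); 15·29 ≡ 1, so inverse 29.
N/9 = 22475; 22475 ≡ 2 (mod 9); 2·5 ≡ 1, so inverse 5.
N/25 = 8091; 8091 ≡ 16 (mod 25); 16·11 ≡ 1, so inverse 11.
N/29 = 6975; 6975 ≡ 15 (mod 29); 15·2 ≡ 1, so inverse 2.
t ≡ 30·6525·29 + 4·22475·5 + 7·8091·11 + 6·6975·2 = 6832957.
6832957 mod 202275 = 157882.

157882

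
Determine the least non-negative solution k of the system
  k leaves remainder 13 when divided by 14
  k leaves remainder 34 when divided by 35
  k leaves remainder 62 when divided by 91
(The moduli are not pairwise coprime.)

Combine the congruences pairwise.
gcd(14, 35) = 7 and 7 | (34 − 13), so the pair is consistent; merging gives k ≡ 69 (mod 70), where 70 = lcm(14, 35).
gcd(70, 91) = 7 and 7 | (62 − 69), so the pair is consistent; merging gives k ≡ 699 (mod 910), where 910 = lcm(70, 91).
The solution is unique modulo lcm(14, 35, 91) = 910.

699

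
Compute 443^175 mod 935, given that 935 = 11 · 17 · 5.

Mod 11: 443 ≡ 3; by Fermat, exponent reduces to 175 mod 10 = 5; 3^5 ≡ 1 (mod 11).
Mod 17: 443 ≡ 1; by Fermat, exponent reduces to 175 mod 16 = 15; 1^15 ≡ 1 (mod 17).
Mod 5: 443 ≡ 3; by Fermat, exponent reduces to 175 mod 4 = 3; 3^3 ≡ 2 (mod 5).
Combine by CRT: x ≡ 1 (mod 11), x ≡ 1 (mod 17), x ≡ 2 (mod 5) ⇒ x ≡ 562 (mod 935).

562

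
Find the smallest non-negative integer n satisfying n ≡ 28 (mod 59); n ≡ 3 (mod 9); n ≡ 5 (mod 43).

The moduli are pairwise coprime; M = 59·9·43 = 22833.
M/59 = 387; 387 ≡ 33 (mod 59); 33·34 ≡ 1, so inverse 34.
M/9 = 2537; 2537 ≡ 8 (mod 9); 8·8 ≡ 1, so inverse 8.
M/43 = 531; 531 ≡ 15 (mod 43); 15·23 ≡ 1, so inverse 23.
n ≡ 28·387·34 + 3·2537·8 + 5·531·23 = 490377.
490377 mod 22833 = 10884.

10884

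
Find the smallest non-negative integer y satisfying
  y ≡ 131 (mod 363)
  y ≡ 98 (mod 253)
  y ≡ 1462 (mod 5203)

209582

gcd(363, 253) = 11 and 11 | (98 − 131), so the pair is consistent; merging gives y ≡ 857 (mod 8349), where 8349 = lcm(363, 253).
gcd(8349, 5203) = 121 and 121 | (1462 − 857), so the pair is consistent; merging gives y ≡ 209582 (mod 359007), where 359007 = lcm(8349, 5203).
The solution is unique modulo lcm(363, 253, 5203) = 359007.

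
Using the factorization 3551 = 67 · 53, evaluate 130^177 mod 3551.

2666

Mod 67: 130 ≡ 63; by Fermat, exponent reduces to 177 mod 66 = 45; 63^45 ≡ 53 (mod 67).
Mod 53: 130 ≡ 24; by Fermat, exponent reduces to 177 mod 52 = 21; 24^21 ≡ 16 (mod 53).
Combine by CRT: x ≡ 53 (mod 67), x ≡ 16 (mod 53) ⇒ x ≡ 2666 (mod 3551).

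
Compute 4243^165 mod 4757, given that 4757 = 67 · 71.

1

Mod 67: 4243 ≡ 22; by Fermat, exponent reduces to 165 mod 66 = 33; 22^33 ≡ 1 (mod 67).
Mod 71: 4243 ≡ 54; by Fermat, exponent reduces to 165 mod 70 = 25; 54^25 ≡ 1 (mod 71).
Combine by CRT: x ≡ 1 (mod 67), x ≡ 1 (mod 71) ⇒ x ≡ 1 (mod 4757).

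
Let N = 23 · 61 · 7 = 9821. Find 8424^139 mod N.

8375

Mod 23: 8424 ≡ 6; by Fermat, exponent reduces to 139 mod 22 = 7; 6^7 ≡ 3 (mod 23).
Mod 61: 8424 ≡ 6; by Fermat, exponent reduces to 139 mod 60 = 19; 6^19 ≡ 18 (mod 61).
Mod 7: 8424 ≡ 3; by Fermat, exponent reduces to 139 mod 6 = 1; 3^1 ≡ 3 (mod 7).
Combine by CRT: x ≡ 3 (mod 23), x ≡ 18 (mod 61), x ≡ 3 (mod 7) ⇒ x ≡ 8375 (mod 9821).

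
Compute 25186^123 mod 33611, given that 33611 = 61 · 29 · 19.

31560

Mod 61: 25186 ≡ 54; by Fermat, exponent reduces to 123 mod 60 = 3; 54^3 ≡ 23 (mod 61).
Mod 29: 25186 ≡ 14; by Fermat, exponent reduces to 123 mod 28 = 11; 14^11 ≡ 8 (mod 29).
Mod 19: 25186 ≡ 11; by Fermat, exponent reduces to 123 mod 18 = 15; 11^15 ≡ 1 (mod 19).
Combine by CRT: x ≡ 23 (mod 61), x ≡ 8 (mod 29), x ≡ 1 (mod 19) ⇒ x ≡ 31560 (mod 33611).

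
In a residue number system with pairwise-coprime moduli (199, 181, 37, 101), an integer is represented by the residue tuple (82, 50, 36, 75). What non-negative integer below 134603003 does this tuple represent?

92884725

The moduli are pairwise coprime; N = 199·181·37·101 = 134603003.
N/199 = 676397; 676397 ≡ 195 (mod 199); 195·149 ≡ 1, so inverse 149.
N/181 = 743663; 743663 ≡ 115 (mod 181); 115·85 ≡ 1, so inverse 85.
N/37 = 3637919; 3637919 ≡ 5 (mod 37); 5·15 ≡ 1, so inverse 15.
N/101 = 1332703; 1332703 ≡ 8 (mod 101); 8·38 ≡ 1, so inverse 38.
x ≡ 82·676397·149 + 50·743663·85 + 36·3637919·15 + 75·1332703·38 = 17187466106.
17187466106 mod 134603003 = 92884725.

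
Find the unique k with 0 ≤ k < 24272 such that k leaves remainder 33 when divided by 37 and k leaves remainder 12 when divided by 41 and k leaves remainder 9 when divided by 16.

7433

From k ≡ 33 (mod 37) write k = 33 + 37t. Substituting into k ≡ 12 (mod 41) gives 37t ≡ 20 (mod 41), and since 37⁻¹ ≡ 10 (mod 41), t ≡ 36. Hence k ≡ 33 + 37·36 = 1365 (mod 1517).
From k ≡ 1365 (mod 1517) write k = 1365 + 1517t. Substituting into k ≡ 9 (mod 16) gives 1517t ≡ 4 (mod 16), and since 13⁻¹ ≡ 5 (mod 16), t ≡ 4. Hence k ≡ 1365 + 1517·4 = 7433 (mod 24272).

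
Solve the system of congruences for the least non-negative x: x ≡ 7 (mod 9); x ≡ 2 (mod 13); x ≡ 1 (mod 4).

457

The moduli are pairwise coprime; N = 9·13·4 = 468.
N/9 = 52; 52 ≡ 7 (mod 9); 7·4 ≡ 1, so inverse 4.
N/13 = 36; 36 ≡ 10 (mod 13); 10·4 ≡ 1, so inverse 4.
N/4 = 117; 117 ≡ 1 (mod 4), inverse 1.
x ≡ 7·52·4 + 2·36·4 + 1·117·1 = 1861.
1861 mod 468 = 457.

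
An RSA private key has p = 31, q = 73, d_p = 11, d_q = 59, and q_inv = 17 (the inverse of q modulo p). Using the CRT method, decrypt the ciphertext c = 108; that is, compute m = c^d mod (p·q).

m₁ = c^(d_p) mod p: c ≡ 15 (mod 31), and 15^11 mod 31 = 15.
m₂ = c^(d_q) mod q: c ≡ 35 (mod 73), and 35^59 mod 73 = 19.
h = q_inv·(m₁ − m₂) mod p = 17·(15 − 19) mod 31 = 25.
m = m₂ + h·q = 19 + 25·73 = 1844.

1844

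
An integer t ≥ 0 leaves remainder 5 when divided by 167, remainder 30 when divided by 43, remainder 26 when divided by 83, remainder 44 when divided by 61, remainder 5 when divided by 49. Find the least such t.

691708995

The moduli are pairwise coprime; N = 167·43·83·61·49 = 1781512747.
N/167 = 10667741; 10667741 ≡ 115 (mod 167); 115·61 ≡ 1, so inverse 61.
N/43 = 41430529; 41430529 ≡ 29 (mod 43); 29·3 ≡ 1, so inverse 3.
N/83 = 21464009; 21464009 ≡ 43 (mod 83); 43·56 ≡ 1, so inverse 56.
N/61 = 29205127; 29205127 ≡ 35 (mod 61); 35·7 ≡ 1, so inverse 7.
N/49 = 36357403; 36357403 ≡ 40 (mod 49); 40·38 ≡ 1, so inverse 38.
t ≡ 5·10667741·61 + 30·41430529·3 + 26·21464009·56 + 44·29205127·7 + 5·36357403·38 = 54137091405.
54137091405 mod 1781512747 = 691708995.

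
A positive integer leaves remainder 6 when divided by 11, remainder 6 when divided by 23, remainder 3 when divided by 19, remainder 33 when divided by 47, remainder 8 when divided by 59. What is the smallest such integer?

The moduli are pairwise coprime; N = 11·23·19·47·59 = 13329811.
N/11 = 1211801; 1211801 ≡ 8 (mod 11); 8·7 ≡ 1, so inverse 7.
N/23 = 579557; 579557 ≡ 3 (mod 23); 3·8 ≡ 1, so inverse 8.
N/19 = 701569; 701569 ≡ 13 (mod 19); 13·3 ≡ 1, so inverse 3.
N/47 = 283613; 283613 ≡ 15 (mod 47); 15·22 ≡ 1, so inverse 22.
N/59 = 225929; 225929 ≡ 18 (mod 59); 18·23 ≡ 1, so inverse 23.
m ≡ 6·1211801·7 + 6·579557·8 + 3·701569·3 + 33·283613·22 + 8·225929·23 = 332502473.
332502473 mod 13329811 = 12587009.

12587009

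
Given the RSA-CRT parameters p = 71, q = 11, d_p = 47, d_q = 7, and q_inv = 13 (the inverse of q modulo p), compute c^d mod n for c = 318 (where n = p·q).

252

m₁ = c^(d_p) mod p: c ≡ 34 (mod 71), and 34^47 mod 71 = 39.
m₂ = c^(d_q) mod q: c ≡ 10 (mod 11), and 10^7 mod 11 = 10.
h = q_inv·(m₁ − m₂) mod p = 13·(39 − 10) mod 71 = 22.
m = m₂ + h·q = 10 + 22·11 = 252.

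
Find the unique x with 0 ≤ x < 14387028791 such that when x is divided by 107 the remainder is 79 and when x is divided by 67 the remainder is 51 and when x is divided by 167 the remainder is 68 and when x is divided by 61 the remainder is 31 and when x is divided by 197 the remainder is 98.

11327816480

The moduli are pairwise coprime; N = 107·67·167·61·197 = 14387028791.
N/107 = 134458213; 134458213 ≡ 87 (mod 107); 87·16 ≡ 1, so inverse 16.
N/67 = 214731773; 214731773 ≡ 56 (mod 67); 56·6 ≡ 1, so inverse 6.
N/167 = 86149873; 86149873 ≡ 84 (mod 167); 84·2 ≡ 1, so inverse 2.
N/61 = 235852931; 235852931 ≡ 30 (mod 61); 30·59 ≡ 1, so inverse 59.
N/197 = 73030603; 73030603 ≡ 142 (mod 197); 142·154 ≡ 1, so inverse 154.
x ≡ 79·134458213·16 + 51·214731773·6 + 68·86149873·2 + 31·235852931·59 + 98·73030603·154 = 1780932357773.
1780932357773 mod 14387028791 = 11327816480.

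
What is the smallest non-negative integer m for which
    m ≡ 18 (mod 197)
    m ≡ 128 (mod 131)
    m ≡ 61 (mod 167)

4146671

From m ≡ 18 (mod 197) write m = 18 + 197t. Substituting into m ≡ 128 (mod 131) gives 197t ≡ 110 (mod 131), and since 66⁻¹ ≡ 2 (mod 131), t ≡ 89. Hence m ≡ 18 + 197·89 = 17551 (mod 25807).
From m ≡ 17551 (mod 25807) write m = 17551 + 25807t. Substituting into m ≡ 61 (mod 167) gives 25807t ≡ 45 (mod 167), and since 89⁻¹ ≡ 152 (mod 167), t ≡ 160. Hence m ≡ 17551 + 25807·160 = 4146671 (mod 4309769).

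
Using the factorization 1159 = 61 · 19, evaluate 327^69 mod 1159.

Mod 61: 327 ≡ 22; by Fermat, exponent reduces to 69 mod 60 = 9; 22^9 ≡ 20 (mod 61).
Mod 19: 327 ≡ 4; by Fermat, exponent reduces to 69 mod 18 = 15; 4^15 ≡ 11 (mod 19).
Combine by CRT: x ≡ 20 (mod 61), x ≡ 11 (mod 19) ⇒ x ≡ 752 (mod 1159).

752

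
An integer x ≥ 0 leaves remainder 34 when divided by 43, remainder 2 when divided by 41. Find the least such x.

1109

From x ≡ 34 (mod 43) write x = 34 + 43t. Substituting into x ≡ 2 (mod 41) gives 43t ≡ 9 (mod 41), and since 2⁻¹ ≡ 21 (mod 41), t ≡ 25. Hence x ≡ 34 + 43·25 = 1109 (mod 1763).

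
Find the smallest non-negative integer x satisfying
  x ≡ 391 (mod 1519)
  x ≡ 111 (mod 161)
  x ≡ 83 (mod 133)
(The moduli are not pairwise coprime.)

Combine the congruences pairwise.
gcd(1519, 161) = 7 and 7 | (111 − 391), so the pair is consistent; merging gives x ≡ 29252 (mod 34937), where 34937 = lcm(1519, 161).
gcd(34937, 133) = 7 and 7 | (83 − 29252), so the pair is consistent; merging gives x ≡ 64189 (mod 663803), where 663803 = lcm(34937, 133).
The solution is unique modulo lcm(1519, 161, 133) = 663803.

64189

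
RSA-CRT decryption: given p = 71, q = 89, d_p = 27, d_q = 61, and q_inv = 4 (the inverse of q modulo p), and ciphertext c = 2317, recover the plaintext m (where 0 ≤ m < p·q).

172

m₁ = c^(d_p) mod p: c ≡ 45 (mod 71), and 45^27 mod 71 = 30.
m₂ = c^(d_q) mod q: c ≡ 3 (mod 89), and 3^61 mod 89 = 83.
h = q_inv·(m₁ − m₂) mod p = 4·(30 − 83) mod 71 = 1.
m = m₂ + h·q = 83 + 1·89 = 172.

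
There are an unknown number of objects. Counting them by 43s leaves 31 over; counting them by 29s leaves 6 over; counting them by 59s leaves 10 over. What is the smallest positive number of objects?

From N ≡ 31 (mod 43) write N = 31 + 43t. Substituting into N ≡ 6 (mod 29) gives 43t ≡ 4 (mod 29), and since 14⁻¹ ≡ 27 (mod 29), t ≡ 21. Hence N ≡ 31 + 43·21 = 934 (mod 1247).
From N ≡ 934 (mod 1247) write N = 934 + 1247t. Substituting into N ≡ 10 (mod 59) gives 1247t ≡ 20 (mod 59), and since 8⁻¹ ≡ 37 (mod 59), t ≡ 32. Hence N ≡ 934 + 1247·32 = 40838 (mod 73573).

40838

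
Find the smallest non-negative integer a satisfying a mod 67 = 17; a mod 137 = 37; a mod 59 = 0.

262255

From a ≡ 17 (mod 67) write a = 17 + 67t. Substituting into a ≡ 37 (mod 137) gives 67t ≡ 20 (mod 137), and since 67⁻¹ ≡ 45 (mod 137), t ≡ 78. Hence a ≡ 17 + 67·78 = 5243 (mod 9179).
From a ≡ 5243 (mod 9179) write a = 5243 + 9179t. Substituting into a ≡ 0 (mod 59) gives 9179t ≡ 8 (mod 59), and since 34⁻¹ ≡ 33 (mod 59), t ≡ 28. Hence a ≡ 5243 + 9179·28 = 262255 (mod 541561).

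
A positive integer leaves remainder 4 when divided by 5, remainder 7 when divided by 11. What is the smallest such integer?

From N ≡ 4 (mod 5) write N = 4 + 5t. Substituting into N ≡ 7 (mod 11) gives 5t ≡ 3 (mod 11), and since 5⁻¹ ≡ 9 (mod 11), t ≡ 5. Hence N ≡ 4 + 5·5 = 29 (mod 55).

29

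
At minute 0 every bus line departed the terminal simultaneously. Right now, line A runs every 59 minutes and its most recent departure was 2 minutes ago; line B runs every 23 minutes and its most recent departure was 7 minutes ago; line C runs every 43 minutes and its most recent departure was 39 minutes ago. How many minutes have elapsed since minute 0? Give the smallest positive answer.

53574

From t ≡ 2 (mod 59) write t = 2 + 59s. Substituting into t ≡ 7 (mod 23) gives 59s ≡ 5 (mod 23), and since 13⁻¹ ≡ 16 (mod 23), s ≡ 11. Hence t ≡ 2 + 59·11 = 651 (mod 1357).
From t ≡ 651 (mod 1357) write t = 651 + 1357s. Substituting into t ≡ 39 (mod 43) gives 1357s ≡ 33 (mod 43), and since 24⁻¹ ≡ 9 (mod 43), s ≡ 39. Hence t ≡ 651 + 1357·39 = 53574 (mod 58351).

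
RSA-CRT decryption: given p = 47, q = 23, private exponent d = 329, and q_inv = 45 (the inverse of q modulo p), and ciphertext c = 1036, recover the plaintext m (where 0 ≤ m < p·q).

645

d_p = d mod (p−1) = 329 mod 46 = 7; d_q = d mod (q−1) = 21.
m₁ = c^(d_p) mod p: c ≡ 2 (mod 47), and 2^7 mod 47 = 34.
m₂ = c^(d_q) mod q: c ≡ 1 (mod 23), and 1^21 mod 23 = 1.
h = q_inv·(m₁ − m₂) mod p = 45·(34 − 1) mod 47 = 28.
m = m₂ + h·q = 1 + 28·23 = 645.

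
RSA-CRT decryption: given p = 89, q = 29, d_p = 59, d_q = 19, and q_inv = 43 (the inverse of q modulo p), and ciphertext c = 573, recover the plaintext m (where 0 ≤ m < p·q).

m₁ = c^(d_p) mod p: c ≡ 39 (mod 89), and 39^59 mod 89 = 64.
m₂ = c^(d_q) mod q: c ≡ 22 (mod 29), and 22^19 mod 29 = 13.
h = q_inv·(m₁ − m₂) mod p = 43·(64 − 13) mod 89 = 57.
m = m₂ + h·q = 13 + 57·29 = 1666.

1666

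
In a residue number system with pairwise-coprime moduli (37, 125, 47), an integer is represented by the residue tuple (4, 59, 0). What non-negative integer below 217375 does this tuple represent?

116184

The moduli are pairwise coprime; N = 37·125·47 = 217375.
N/37 = 5875; 5875 ≡ 29 (mod 37); 29·23 ≡ 1, so inverse 23.
N/125 = 1739; 1739 ≡ 114 (mod 125); 114·34 ≡ 1, so inverse 34.
N/47 = 4625; 4625 ≡ 19 (mod 47); 19·5 ≡ 1, so inverse 5.
x ≡ 4·5875·23 + 59·1739·34 + 0·4625·5 = 4028934.
4028934 mod 217375 = 116184.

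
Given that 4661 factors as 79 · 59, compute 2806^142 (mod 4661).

Mod 79: 2806 ≡ 41; by Fermat, exponent reduces to 142 mod 78 = 64; 41^64 ≡ 52 (mod 79).
Mod 59: 2806 ≡ 33; by Fermat, exponent reduces to 142 mod 58 = 26; 33^26 ≡ 49 (mod 59).
Combine by CRT: x ≡ 52 (mod 79), x ≡ 49 (mod 59) ⇒ x ≡ 4002 (mod 4661).

4002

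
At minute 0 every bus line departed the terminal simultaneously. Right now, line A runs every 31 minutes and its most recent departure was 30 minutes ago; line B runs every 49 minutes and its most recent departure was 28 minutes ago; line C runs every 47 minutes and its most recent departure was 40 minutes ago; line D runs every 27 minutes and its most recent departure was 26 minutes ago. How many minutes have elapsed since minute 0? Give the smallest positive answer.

The moduli are pairwise coprime; N = 31·49·47·27 = 1927611.
N/31 = 62181; 62181 ≡ 26 (mod 31); 26·6 ≡ 1, so inverse 6.
N/49 = 39339; 39339 ≡ 41 (mod 49); 41·6 ≡ 1, so inverse 6.
N/47 = 41013; 41013 ≡ 29 (mod 47); 29·13 ≡ 1, so inverse 13.
N/27 = 71393; 71393 ≡ 5 (mod 27); 5·11 ≡ 1, so inverse 11.
t ≡ 30·62181·6 + 28·39339·6 + 40·41013·13 + 26·71393·11 = 59546690.
59546690 mod 1927611 = 1718360.

1718360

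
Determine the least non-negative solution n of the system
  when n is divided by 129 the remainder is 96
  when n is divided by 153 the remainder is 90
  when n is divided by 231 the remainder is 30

185985

gcd(129, 153) = 3 and 3 | (90 − 96), so the pair is consistent; merging gives n ≡ 1773 (mod 6579), where 6579 = lcm(129, 153).
gcd(6579, 231) = 3 and 3 | (30 − 1773), so the pair is consistent; merging gives n ≡ 185985 (mod 506583), where 506583 = lcm(6579, 231).
The solution is unique modulo lcm(129, 153, 231) = 506583.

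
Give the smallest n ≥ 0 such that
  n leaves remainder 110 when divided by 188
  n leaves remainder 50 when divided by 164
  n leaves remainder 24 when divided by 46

gcd(188, 164) = 4 and 4 | (50 − 110), so the pair is consistent; merging gives n ≡ 3494 (mod 7708), where 7708 = lcm(188, 164).
gcd(7708, 46) = 2 and 2 | (24 − 3494), so the pair is consistent; merging gives n ≡ 11202 (mod 177284), where 177284 = lcm(7708, 46).
The solution is unique modulo lcm(188, 164, 46) = 177284.

11202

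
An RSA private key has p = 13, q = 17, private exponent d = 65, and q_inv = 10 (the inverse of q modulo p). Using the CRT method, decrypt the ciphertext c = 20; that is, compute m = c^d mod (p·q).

37

d_p = d mod (p−1) = 65 mod 12 = 5; d_q = d mod (q−1) = 1.
m₁ = c^(d_p) mod p: c ≡ 7 (mod 13), and 7^5 mod 13 = 11.
m₂ = c^(d_q) mod q: c ≡ 3 (mod 17), and 3^1 mod 17 = 3.
h = q_inv·(m₁ − m₂) mod p = 10·(11 − 3) mod 13 = 2.
m = m₂ + h·q = 3 + 2·17 = 37.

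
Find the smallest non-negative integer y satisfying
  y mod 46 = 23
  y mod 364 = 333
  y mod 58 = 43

Combine the congruences pairwise.
gcd(46, 364) = 2 and 2 | (333 − 23), so the pair is consistent; merging gives y ≡ 7613 (mod 8372), where 8372 = lcm(46, 364).
gcd(8372, 58) = 2 and 2 | (43 − 7613), so the pair is consistent; merging gives y ≡ 116449 (mod 242788), where 242788 = lcm(8372, 58).
The solution is unique modulo lcm(46, 364, 58) = 242788.

116449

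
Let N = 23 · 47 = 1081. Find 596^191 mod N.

7

Mod 23: 596 ≡ 21; by Fermat, exponent reduces to 191 mod 22 = 15; 21^15 ≡ 7 (mod 23).
Mod 47: 596 ≡ 32; by Fermat, exponent reduces to 191 mod 46 = 7; 32^7 ≡ 7 (mod 47).
Combine by CRT: x ≡ 7 (mod 23), x ≡ 7 (mod 47) ⇒ x ≡ 7 (mod 1081).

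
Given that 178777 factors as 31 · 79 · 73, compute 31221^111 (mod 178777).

Mod 31: 31221 ≡ 4; by Fermat, exponent reduces to 111 mod 30 = 21; 4^21 ≡ 4 (mod 31).
Mod 79: 31221 ≡ 16; by Fermat, exponent reduces to 111 mod 78 = 33; 16^33 ≡ 62 (mod 79).
Mod 73: 31221 ≡ 50; by Fermat, exponent reduces to 111 mod 72 = 39; 50^39 ≡ 24 (mod 73).
Combine by CRT: x ≡ 4 (mod 31), x ≡ 62 (mod 79), x ≡ 24 (mod 73) ⇒ x ≡ 47620 (mod 178777).

47620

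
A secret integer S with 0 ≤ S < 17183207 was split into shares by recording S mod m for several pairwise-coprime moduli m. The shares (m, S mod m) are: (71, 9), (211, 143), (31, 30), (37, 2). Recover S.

The moduli are pairwise coprime; N = 71·211·31·37 = 17183207.
N/71 = 242017; 242017 ≡ 49 (mod 71); 49·29 ≡ 1, so inverse 29.
N/211 = 81437; 81437 ≡ 202 (mod 211); 202·164 ≡ 1, so inverse 164.
N/31 = 554297; 554297 ≡ 17 (mod 31); 17·11 ≡ 1, so inverse 11.
N/37 = 464411; 464411 ≡ 24 (mod 37); 24·17 ≡ 1, so inverse 17.
S ≡ 9·242017·29 + 143·81437·164 + 30·554297·11 + 2·464411·17 = 2171734945.
2171734945 mod 17183207 = 6650863.

6650863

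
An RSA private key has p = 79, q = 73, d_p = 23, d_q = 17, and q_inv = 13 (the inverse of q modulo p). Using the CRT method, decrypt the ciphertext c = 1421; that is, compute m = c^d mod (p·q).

m₁ = c^(d_p) mod p: c ≡ 78 (mod 79), and 78^23 mod 79 = 78.
m₂ = c^(d_q) mod q: c ≡ 34 (mod 73), and 34^17 mod 73 = 33.
h = q_inv·(m₁ − m₂) mod p = 13·(78 − 33) mod 79 = 32.
m = m₂ + h·q = 33 + 32·73 = 2369.

2369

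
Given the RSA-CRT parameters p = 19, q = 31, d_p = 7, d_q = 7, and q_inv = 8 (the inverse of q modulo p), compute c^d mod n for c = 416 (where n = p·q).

m₁ = c^(d_p) mod p: c ≡ 17 (mod 19), and 17^7 mod 19 = 5.
m₂ = c^(d_q) mod q: c ≡ 13 (mod 31), and 13^7 mod 31 = 22.
h = q_inv·(m₁ − m₂) mod p = 8·(5 − 22) mod 19 = 16.
m = m₂ + h·q = 22 + 16·31 = 518.

518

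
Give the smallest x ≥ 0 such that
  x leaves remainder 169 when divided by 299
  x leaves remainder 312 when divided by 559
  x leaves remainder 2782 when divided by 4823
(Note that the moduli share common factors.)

345215

Combine the congruences pairwise.
gcd(299, 559) = 13 and 13 | (312 − 169), so the pair is consistent; merging gives x ≡ 10933 (mod 12857), where 12857 = lcm(299, 559).
gcd(12857, 4823) = 13 and 13 | (2782 − 10933), so the pair is consistent; merging gives x ≡ 345215 (mod 4769947), where 4769947 = lcm(12857, 4823).
The solution is unique modulo lcm(299, 559, 4823) = 4769947.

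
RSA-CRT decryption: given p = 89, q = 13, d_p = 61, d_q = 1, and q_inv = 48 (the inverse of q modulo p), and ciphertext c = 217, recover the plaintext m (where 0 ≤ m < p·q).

m₁ = c^(d_p) mod p: c ≡ 39 (mod 89), and 39^61 mod 89 = 67.
m₂ = c^(d_q) mod q: c ≡ 9 (mod 13), and 9^1 mod 13 = 9.
h = q_inv·(m₁ − m₂) mod p = 48·(67 − 9) mod 89 = 25.
m = m₂ + h·q = 9 + 25·13 = 334.

334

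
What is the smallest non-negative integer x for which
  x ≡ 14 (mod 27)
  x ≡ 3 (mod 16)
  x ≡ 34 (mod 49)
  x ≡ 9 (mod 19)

From x ≡ 14 (mod 27) write x = 14 + 27t. Substituting into x ≡ 3 (mod 16) gives 27t ≡ 5 (mod 16), and since 11⁻¹ ≡ 3 (mod 16), t ≡ 15. Hence x ≡ 14 + 27·15 = 419 (mod 432).
From x ≡ 419 (mod 432) write x = 419 + 432t. Substituting into x ≡ 34 (mod 49) gives 432t ≡ 7 (mod 49), and since 40⁻¹ ≡ 38 (mod 49), t ≡ 21. Hence x ≡ 419 + 432·21 = 9491 (mod 21168).
From x ≡ 9491 (mod 21168) write x = 9491 + 21168t. Substituting into x ≡ 9 (mod 19) gives 21168t ≡ 18 (mod 19), and since 2⁻¹ ≡ 10 (mod 19), t ≡ 9. Hence x ≡ 9491 + 21168·9 = 200003 (mod 402192).

200003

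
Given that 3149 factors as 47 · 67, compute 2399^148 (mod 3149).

Mod 47: 2399 ≡ 2; by Fermat, exponent reduces to 148 mod 46 = 10; 2^10 ≡ 37 (mod 47).
Mod 67: 2399 ≡ 54; by Fermat, exponent reduces to 148 mod 66 = 16; 54^16 ≡ 6 (mod 67).
Combine by CRT: x ≡ 37 (mod 47), x ≡ 6 (mod 67) ⇒ x ≡ 1212 (mod 3149).

1212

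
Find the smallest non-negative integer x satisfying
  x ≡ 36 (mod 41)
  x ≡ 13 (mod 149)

5079

From x ≡ 36 (mod 41) write x = 36 + 41t. Substituting into x ≡ 13 (mod 149) gives 41t ≡ 126 (mod 149), and since 41⁻¹ ≡ 40 (mod 149), t ≡ 123. Hence x ≡ 36 + 41·123 = 5079 (mod 6109).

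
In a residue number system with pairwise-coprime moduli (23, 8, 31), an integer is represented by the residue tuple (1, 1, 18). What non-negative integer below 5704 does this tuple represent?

1289

The moduli are pairwise coprime; N = 23·8·31 = 5704.
N/23 = 248; 248 ≡ 18 (mod 23); 18·9 ≡ 1, so inverse 9.
N/8 = 713; 713 ≡ 1 (mod 8), inverse 1.
N/31 = 184; 184 ≡ 29 (mod 31); 29·15 ≡ 1, so inverse 15.
x ≡ 1·248·9 + 1·713·1 + 18·184·15 = 52625.
52625 mod 5704 = 1289.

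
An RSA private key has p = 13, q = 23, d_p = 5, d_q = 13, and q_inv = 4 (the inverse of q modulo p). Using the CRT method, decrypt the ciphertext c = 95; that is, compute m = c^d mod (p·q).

m₁ = c^(d_p) mod p: c ≡ 4 (mod 13), and 4^5 mod 13 = 10.
m₂ = c^(d_q) mod q: c ≡ 3 (mod 23), and 3^13 mod 23 = 9.
h = q_inv·(m₁ − m₂) mod p = 4·(10 − 9) mod 13 = 4.
m = m₂ + h·q = 9 + 4·23 = 101.

101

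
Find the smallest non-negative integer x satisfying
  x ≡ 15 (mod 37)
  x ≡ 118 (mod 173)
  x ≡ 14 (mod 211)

From x ≡ 15 (mod 37) write x = 15 + 37t. Substituting into x ≡ 118 (mod 173) gives 37t ≡ 103 (mod 173), and since 37⁻¹ ≡ 159 (mod 173), t ≡ 115. Hence x ≡ 15 + 37·115 = 4270 (mod 6401).
From x ≡ 4270 (mod 6401) write x = 4270 + 6401t. Substituting into x ≡ 14 (mod 211) gives 6401t ≡ 175 (mod 211), and since 71⁻¹ ≡ 107 (mod 211), t ≡ 157. Hence x ≡ 4270 + 6401·157 = 1009227 (mod 1350611).

1009227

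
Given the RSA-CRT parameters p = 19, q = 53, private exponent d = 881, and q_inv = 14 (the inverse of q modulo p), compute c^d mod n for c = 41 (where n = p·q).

d_p = d mod (p−1) = 881 mod 18 = 17; d_q = d mod (q−1) = 49.
m₁ = c^(d_p) mod p: c ≡ 3 (mod 19), and 3^17 mod 19 = 13.
m₂ = c^(d_q) mod q: c ≡ 41 (mod 53), and 41^49 mod 53 = 48.
h = q_inv·(m₁ − m₂) mod p = 14·(13 − 48) mod 19 = 4.
m = m₂ + h·q = 48 + 4·53 = 260.

260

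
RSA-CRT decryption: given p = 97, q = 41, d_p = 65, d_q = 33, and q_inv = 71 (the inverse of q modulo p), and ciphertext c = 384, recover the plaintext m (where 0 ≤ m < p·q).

m₁ = c^(d_p) mod p: c ≡ 93 (mod 97), and 93^65 mod 97 = 54.
m₂ = c^(d_q) mod q: c ≡ 15 (mod 41), and 15^33 mod 41 = 35.
h = q_inv·(m₁ − m₂) mod p = 71·(54 − 35) mod 97 = 88.
m = m₂ + h·q = 35 + 88·41 = 3643.

3643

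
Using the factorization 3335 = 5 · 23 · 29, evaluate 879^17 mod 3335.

2614

Mod 5: 879 ≡ 4; by Fermat, exponent reduces to 17 mod 4 = 1; 4^1 ≡ 4 (mod 5).
Mod 23: 879 ≡ 5; 5^17 ≡ 15 (mod 23).
Mod 29: 879 ≡ 9; 9^17 ≡ 4 (mod 29).
Combine by CRT: x ≡ 4 (mod 5), x ≡ 15 (mod 23), x ≡ 4 (mod 29) ⇒ x ≡ 2614 (mod 3335).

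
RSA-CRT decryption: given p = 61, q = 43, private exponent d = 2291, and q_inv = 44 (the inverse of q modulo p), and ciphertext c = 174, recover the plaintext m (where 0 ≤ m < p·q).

1028

d_p = d mod (p−1) = 2291 mod 60 = 11; d_q = d mod (q−1) = 23.
m₁ = c^(d_p) mod p: c ≡ 52 (mod 61), and 52^11 mod 61 = 52.
m₂ = c^(d_q) mod q: c ≡ 2 (mod 43), and 2^23 mod 43 = 39.
h = q_inv·(m₁ − m₂) mod p = 44·(52 − 39) mod 61 = 23.
m = m₂ + h·q = 39 + 23·43 = 1028.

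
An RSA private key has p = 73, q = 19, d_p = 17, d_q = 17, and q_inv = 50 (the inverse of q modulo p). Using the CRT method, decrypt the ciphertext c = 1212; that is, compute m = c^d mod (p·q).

m₁ = c^(d_p) mod p: c ≡ 44 (mod 73), and 44^17 mod 73 = 11.
m₂ = c^(d_q) mod q: c ≡ 15 (mod 19), and 15^17 mod 19 = 14.
h = q_inv·(m₁ − m₂) mod p = 50·(11 − 14) mod 73 = 69.
m = m₂ + h·q = 14 + 69·19 = 1325.

1325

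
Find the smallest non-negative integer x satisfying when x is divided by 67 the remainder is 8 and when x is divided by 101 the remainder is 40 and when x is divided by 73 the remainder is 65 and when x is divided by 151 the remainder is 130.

58331883

Combine the congruences pairwise.
From x ≡ 8 (mod 67) write x = 8 + 67t. Substituting into x ≡ 40 (mod 101) gives 67t ≡ 32 (mod 101), and since 67⁻¹ ≡ 98 (mod 101), t ≡ 5. Hence x ≡ 8 + 67·5 = 343 (mod 6767).
From x ≡ 343 (mod 6767) write x = 343 + 6767t. Substituting into x ≡ 65 (mod 73) gives 6767t ≡ 14 (mod 73), and since 51⁻¹ ≡ 63 (mod 73), t ≡ 6. Hence x ≡ 343 + 6767·6 = 40945 (mod 493991).
From x ≡ 40945 (mod 493991) write x = 40945 + 493991t. Substituting into x ≡ 130 (mod 151) gives 493991t ≡ 106 (mod 151), and since 70⁻¹ ≡ 41 (mod 151), t ≡ 118. Hence x ≡ 40945 + 493991·118 = 58331883 (mod 74592641).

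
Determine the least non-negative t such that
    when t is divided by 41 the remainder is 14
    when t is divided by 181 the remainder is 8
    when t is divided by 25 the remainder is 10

16660

From t ≡ 14 (mod 41) write t = 14 + 41s. Substituting into t ≡ 8 (mod 181) gives 41s ≡ 175 (mod 181), and since 41⁻¹ ≡ 53 (mod 181), s ≡ 44. Hence t ≡ 14 + 41·44 = 1818 (mod 7421).
From t ≡ 1818 (mod 7421) write t = 1818 + 7421s. Substituting into t ≡ 10 (mod 25) gives 7421s ≡ 17 (mod 25), and since 21⁻¹ ≡ 6 (mod 25), s ≡ 2. Hence t ≡ 1818 + 7421·2 = 16660 (mod 185525).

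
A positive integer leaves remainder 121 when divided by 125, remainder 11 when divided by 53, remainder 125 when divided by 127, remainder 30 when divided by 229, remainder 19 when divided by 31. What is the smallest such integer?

425814996

From t ≡ 121 (mod 125) write t = 121 + 125s. Substituting into t ≡ 11 (mod 53) gives 125s ≡ 49 (mod 53), and since 19⁻¹ ≡ 14 (mod 53), s ≡ 50. Hence t ≡ 121 + 125·50 = 6371 (mod 6625).
From t ≡ 6371 (mod 6625) write t = 6371 + 6625s. Substituting into t ≡ 125 (mod 127) gives 6625s ≡ 104 (mod 127), and since 21⁻¹ ≡ 121 (mod 127), s ≡ 11. Hence t ≡ 6371 + 6625·11 = 79246 (mod 841375).
From t ≡ 79246 (mod 841375) write t = 79246 + 841375s. Substituting into t ≡ 30 (mod 229) gives 841375s ≡ 18 (mod 229), and since 29⁻¹ ≡ 79 (mod 229), s ≡ 48. Hence t ≡ 79246 + 841375·48 = 40465246 (mod 192674875).
From t ≡ 40465246 (mod 192674875) write t = 40465246 + 192674875s. Substituting into t ≡ 19 (mod 31) gives 192674875s ≡ 3 (mod 31), and since 17⁻¹ ≡ 11 (mod 31), s ≡ 2. Hence t ≡ 40465246 + 192674875·2 = 425814996 (mod 5972921125).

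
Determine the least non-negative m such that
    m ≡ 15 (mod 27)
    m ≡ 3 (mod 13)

Combine the congruences pairwise.
From m ≡ 15 (mod 27) write m = 15 + 27t. Substituting into m ≡ 3 (mod 13) gives 27t ≡ 1 (mod 13), and since 1⁻¹ ≡ 1 (mod 13), t ≡ 1. Hence m ≡ 15 + 27·1 = 42 (mod 351).

42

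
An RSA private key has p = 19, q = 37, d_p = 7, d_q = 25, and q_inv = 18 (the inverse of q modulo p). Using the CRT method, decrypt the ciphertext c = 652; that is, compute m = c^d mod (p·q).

541

m₁ = c^(d_p) mod p: c ≡ 6 (mod 19), and 6^7 mod 19 = 9.
m₂ = c^(d_q) mod q: c ≡ 23 (mod 37), and 23^25 mod 37 = 23.
h = q_inv·(m₁ − m₂) mod p = 18·(9 − 23) mod 19 = 14.
m = m₂ + h·q = 23 + 14·37 = 541.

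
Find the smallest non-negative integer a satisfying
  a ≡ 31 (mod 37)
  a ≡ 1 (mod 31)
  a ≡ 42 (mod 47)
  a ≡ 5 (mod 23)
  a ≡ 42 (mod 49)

43388562

From a ≡ 31 (mod 37) write a = 31 + 37t. Substituting into a ≡ 1 (mod 31) gives 37t ≡ 1 (mod 31), and since 6⁻¹ ≡ 26 (mod 31), t ≡ 26. Hence a ≡ 31 + 37·26 = 993 (mod 1147).
From a ≡ 993 (mod 1147) write a = 993 + 1147t. Substituting into a ≡ 42 (mod 47) gives 1147t ≡ 36 (mod 47), and since 19⁻¹ ≡ 5 (mod 47), t ≡ 39. Hence a ≡ 993 + 1147·39 = 45726 (mod 53909).
From a ≡ 45726 (mod 53909) write a = 45726 + 53909t. Substituting into a ≡ 5 (mod 23) gives 53909t ≡ 3 (mod 23), and since 20⁻¹ ≡ 15 (mod 23), t ≡ 22. Hence a ≡ 45726 + 53909·22 = 1231724 (mod 1239907).
From a ≡ 1231724 (mod 1239907) write a = 1231724 + 1239907t. Substituting into a ≡ 42 (mod 49) gives 1239907t ≡ 31 (mod 49), and since 11⁻¹ ≡ 9 (mod 49), t ≡ 34. Hence a ≡ 1231724 + 1239907·34 = 43388562 (mod 60755443).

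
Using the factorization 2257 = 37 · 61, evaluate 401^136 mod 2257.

Mod 37: 401 ≡ 31; by Fermat, exponent reduces to 136 mod 36 = 28; 31^28 ≡ 1 (mod 37).
Mod 61: 401 ≡ 35; by Fermat, exponent reduces to 136 mod 60 = 16; 35^16 ≡ 42 (mod 61).
Combine by CRT: x ≡ 1 (mod 37), x ≡ 42 (mod 61) ⇒ x ≡ 408 (mod 2257).

408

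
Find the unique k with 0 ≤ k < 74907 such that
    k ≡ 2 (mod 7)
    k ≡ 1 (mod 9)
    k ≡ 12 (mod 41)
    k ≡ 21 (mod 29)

From k ≡ 2 (mod 7) write k = 2 + 7t. Substituting into k ≡ 1 (mod 9) gives 7t ≡ 8 (mod 9), and since 7⁻¹ ≡ 4 (mod 9), t ≡ 5. Hence k ≡ 2 + 7·5 = 37 (mod 63).
From k ≡ 37 (mod 63) write k = 37 + 63t. Substituting into k ≡ 12 (mod 41) gives 63t ≡ 16 (mod 41), and since 22⁻¹ ≡ 28 (mod 41), t ≡ 38. Hence k ≡ 37 + 63·38 = 2431 (mod 2583).
From k ≡ 2431 (mod 2583) write k = 2431 + 2583t. Substituting into k ≡ 21 (mod 29) gives 2583t ≡ 26 (mod 29), and since 2⁻¹ ≡ 15 (mod 29), t ≡ 13. Hence k ≡ 2431 + 2583·13 = 36010 (mod 74907).

36010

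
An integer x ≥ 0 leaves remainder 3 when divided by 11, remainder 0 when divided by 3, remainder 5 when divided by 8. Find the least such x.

69

The moduli are pairwise coprime; N = 11·3·8 = 264.
N/11 = 24; 24 ≡ 2 (mod 11); 2·6 ≡ 1, so inverse 6.
N/3 = 88; 88 ≡ 1 (mod 3), inverse 1.
N/8 = 33; 33 ≡ 1 (mod 8), inverse 1.
x ≡ 3·24·6 + 0·88·1 + 5·33·1 = 597.
597 mod 264 = 69.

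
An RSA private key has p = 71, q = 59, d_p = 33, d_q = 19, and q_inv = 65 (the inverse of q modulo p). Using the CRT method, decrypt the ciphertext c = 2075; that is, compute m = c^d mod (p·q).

m₁ = c^(d_p) mod p: c ≡ 16 (mod 71), and 16^33 mod 71 = 38.
m₂ = c^(d_q) mod q: c ≡ 10 (mod 59), and 10^19 mod 59 = 33.
h = q_inv·(m₁ − m₂) mod p = 65·(38 − 33) mod 71 = 41.
m = m₂ + h·q = 33 + 41·59 = 2452.

2452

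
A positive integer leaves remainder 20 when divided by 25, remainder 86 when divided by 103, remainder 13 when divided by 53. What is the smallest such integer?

The moduli are pairwise coprime; N = 25·103·53 = 136475.
N/25 = 5459; 5459 ≡ 9 (mod 25); 9·14 ≡ 1, so inverse 14.
N/103 = 1325; 1325 ≡ 89 (mod 103); 89·22 ≡ 1, so inverse 22.
N/53 = 2575; 2575 ≡ 31 (mod 53); 31·12 ≡ 1, so inverse 12.
k ≡ 20·5459·14 + 86·1325·22 + 13·2575·12 = 4437120.
4437120 mod 136475 = 69920.

69920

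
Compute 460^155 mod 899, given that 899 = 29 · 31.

750

Mod 29: 460 ≡ 25; by Fermat, exponent reduces to 155 mod 28 = 15; 25^15 ≡ 25 (mod 29).
Mod 31: 460 ≡ 26; by Fermat, exponent reduces to 155 mod 30 = 5; 26^5 ≡ 6 (mod 31).
Combine by CRT: x ≡ 25 (mod 29), x ≡ 6 (mod 31) ⇒ x ≡ 750 (mod 899).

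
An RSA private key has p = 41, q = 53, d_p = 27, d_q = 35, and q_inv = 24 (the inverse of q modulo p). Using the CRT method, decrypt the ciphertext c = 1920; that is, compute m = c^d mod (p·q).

304

m₁ = c^(d_p) mod p: c ≡ 34 (mod 41), and 34^27 mod 41 = 17.
m₂ = c^(d_q) mod q: c ≡ 12 (mod 53), and 12^35 mod 53 = 39.
h = q_inv·(m₁ − m₂) mod p = 24·(17 − 39) mod 41 = 5.
m = m₂ + h·q = 39 + 5·53 = 304.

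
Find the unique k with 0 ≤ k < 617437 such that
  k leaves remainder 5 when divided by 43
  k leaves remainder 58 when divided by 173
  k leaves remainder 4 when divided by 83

333083

The moduli are pairwise coprime; N = 43·173·83 = 617437.
N/43 = 14359; 14359 ≡ 40 (mod 43); 40·14 ≡ 1, so inverse 14.
N/173 = 3569; 3569 ≡ 109 (mod 173); 109·100 ≡ 1, so inverse 100.
N/83 = 7439; 7439 ≡ 52 (mod 83); 52·8 ≡ 1, so inverse 8.
k ≡ 5·14359·14 + 58·3569·100 + 4·7439·8 = 21943378.
21943378 mod 617437 = 333083.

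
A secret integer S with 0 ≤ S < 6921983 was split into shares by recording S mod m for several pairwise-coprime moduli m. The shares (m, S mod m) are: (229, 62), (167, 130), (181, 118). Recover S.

The moduli are pairwise coprime; N = 229·167·181 = 6921983.
N/229 = 30227; 30227 ≡ 228 (mod 229); 228·228 ≡ 1, so inverse 228.
N/167 = 41449; 41449 ≡ 33 (mod 167); 33·81 ≡ 1, so inverse 81.
N/181 = 38243; 38243 ≡ 52 (mod 181); 52·94 ≡ 1, so inverse 94.
S ≡ 62·30227·228 + 130·41449·81 + 118·38243·94 = 1287938198.
1287938198 mod 6921983 = 449360.

449360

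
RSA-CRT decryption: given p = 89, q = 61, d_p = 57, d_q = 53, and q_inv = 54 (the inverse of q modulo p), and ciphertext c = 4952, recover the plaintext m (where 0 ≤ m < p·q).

133

m₁ = c^(d_p) mod p: c ≡ 57 (mod 89), and 57^57 mod 89 = 44.
m₂ = c^(d_q) mod q: c ≡ 11 (mod 61), and 11^53 mod 61 = 11.
h = q_inv·(m₁ − m₂) mod p = 54·(44 − 11) mod 89 = 2.
m = m₂ + h·q = 11 + 2·61 = 133.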